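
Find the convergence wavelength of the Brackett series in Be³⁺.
91.126513 nm

The series limit corresponds to the transition from n = ∞ to n = 4.
This is the highest energy (shortest wavelength) transition in the Brackett series.

E_∞ = 0 eV
E_4 = -13.6057 × 4² / 4² = -13.60570000 eV

Energy at series limit:
ΔE = E_∞ - E_4 = 0 - (-13.60570000) = 13.60570000 eV
λ = hc/E = 1239.84 eV·nm / 13.60570000 eV = 91.126513 nm

This energy equals the ionization energy from the n = 4 state of Be³⁺.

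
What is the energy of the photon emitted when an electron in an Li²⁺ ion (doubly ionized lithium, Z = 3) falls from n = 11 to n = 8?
0.901 eV

The energy levels are E_n = -13.6057 Z² eV / n².

Energy at n = 11: E_11 = -13.6057 × 3² / 11² = -1.011994 eV
Energy at n = 8: E_8 = -13.6057 × 3² / 8² = -1.913302 eV

For emission (electron falling to lower state), the photon energy is:
E_photon = E_11 - E_8 = |-1.011994 - (-1.913302)|
E_photon = 0.901 eV

This energy is carried away by the emitted photon.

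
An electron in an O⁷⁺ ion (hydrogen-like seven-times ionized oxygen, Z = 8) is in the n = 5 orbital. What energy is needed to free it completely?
34.83059 eV

The ionization energy is the energy needed to remove the electron completely (n → ∞).

For a hydrogen-like ion with Z = 8, E_n = -13.6057 Z² / n² eV.

At n = 5: E_5 = -13.6057 × 8² / 5² = -34.83059200 eV
At n = ∞: E_∞ = 0 eV

Ionization energy = E_∞ - E_5 = 0 - (-34.83059200) = 34.83059200 eV
Ionization energy ≈ 34.83059 eV

This is also called the binding energy of the electron in state n = 5.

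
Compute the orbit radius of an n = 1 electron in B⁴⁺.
0.0106 nm (or 0.1058 Å)

The Bohr radius formula is:
r_n = n² a₀ / Z

where a₀ = 0.0529177 nm is the Bohr radius.

For B⁴⁺ (Z = 5) at n = 1:
r_1 = 1² × 0.0529177 nm / 5
r_1 = 1 × 0.0529177 nm / 5
r_1 = 0.05292 nm / 5
r_1 = 0.0106 nm

The electron orbits at approximately 0.0106 nm from the nucleus.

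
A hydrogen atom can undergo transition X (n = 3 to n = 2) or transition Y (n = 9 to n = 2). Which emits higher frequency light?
9 → 2

Calculate the energy for each transition:

Transition 3 → 2:
ΔE₁ = |E_2 - E_3| = |-13.6057/2² - (-13.6057/3²)|
ΔE₁ = |-3.40142500000 - (-1.51174444444)| = 1.88968056 eV

Transition 9 → 2:
ΔE₂ = |E_2 - E_9| = |-13.6057/2² - (-13.6057/9²)|
ΔE₂ = |-3.40142500000 - (-0.16797160494)| = 3.23345340 eV

Since 3.23345340 eV > 1.88968056 eV, the transition 9 → 2 emits the more energetic photon.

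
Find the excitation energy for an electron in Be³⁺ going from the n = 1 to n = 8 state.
214.290 eV

The energy levels of a hydrogen-like atom are E_n = -13.6057 Z² eV / n².

Energy at n = 1: E_1 = -13.6057 × 4² / 1² = -217.691200 eV
Energy at n = 8: E_8 = -13.6057 × 4² / 8² = -3.401425 eV

The excitation energy is the difference:
ΔE = E_8 - E_1
ΔE = -3.401425 - (-217.691200)
ΔE = 214.290 eV

Since this is positive, energy must be absorbed (photon absorption).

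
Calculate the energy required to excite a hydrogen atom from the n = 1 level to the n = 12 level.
13.5112 eV

The energy levels of a hydrogen-like atom are E_n = -13.6057 eV / n².

Energy at n = 1: E_1 = -13.6057 / 1² = -13.6057000 eV
Energy at n = 12: E_12 = -13.6057 / 12² = -0.0944840 eV

The excitation energy is the difference:
ΔE = E_12 - E_1
ΔE = -0.0944840 - (-13.6057000)
ΔE = 13.5112 eV

Since this is positive, energy must be absorbed (photon absorption).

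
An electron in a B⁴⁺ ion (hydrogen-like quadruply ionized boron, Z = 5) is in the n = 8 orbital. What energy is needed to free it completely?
5.3147 eV

The ionization energy is the energy needed to remove the electron completely (n → ∞).

For a hydrogen-like ion with Z = 5, E_n = -13.6057 Z² / n² eV.

At n = 8: E_8 = -13.6057 × 5² / 8² = -5.3147266 eV
At n = ∞: E_∞ = 0 eV

Ionization energy = E_∞ - E_8 = 0 - (-5.3147266) = 5.3147266 eV
Ionization energy ≈ 5.3147 eV

This is also called the binding energy of the electron in state n = 8.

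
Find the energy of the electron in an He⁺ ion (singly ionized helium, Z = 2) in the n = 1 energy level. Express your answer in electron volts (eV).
-54.42280 eV

The energy levels of a hydrogen-like atom are given by:
E_n = -13.6057 Z² / n² eV  (with Z = 2 for He⁺)

For n = 1:
E_1 = -13.6057 × 2² / 1²
E_1 = -13.6057 × 4 / 1
E_1 = -54.42280 eV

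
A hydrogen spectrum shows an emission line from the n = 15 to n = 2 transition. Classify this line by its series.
Balmer series

The spectral series in hydrogen are named based on the final (lower) energy level:
- Lyman series: n_final = 1 (ultraviolet)
- Balmer series: n_final = 2 (visible/near-UV)
- Paschen series: n_final = 3 (infrared)
- Brackett series: n_final = 4 (infrared)
- Pfund series: n_final = 5 (far infrared)

Since this transition ends at n = 2, it belongs to the Balmer series.

For reference, this 15 → 2 line has photon energy
ΔE = 13.6057 eV × (1/2² - 1/15²) = 3.34095522 eV,
corresponding to wavelength λ = hc/ΔE = 1239.84 eV·nm / 3.34095522 eV = 371.1034 nm in the visible/near-UV region.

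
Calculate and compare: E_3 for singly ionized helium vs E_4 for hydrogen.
He⁺ at n = 3 (E = -6.05 eV)

Using E_n = -13.6057 Z² / n² eV:

He⁺ (Z = 2) at n = 3:
E = -13.6057 × 2² / 3² = -13.6057 × 4 / 9 = -6.04698 eV

H (Z = 1) at n = 4:
E = -13.6057 × 1² / 4² = -13.6057 × 1 / 16 = -0.85036 eV

Since -6.04698 eV < -0.85036 eV,
He⁺ at n = 3 is more tightly bound (requires more energy to ionize).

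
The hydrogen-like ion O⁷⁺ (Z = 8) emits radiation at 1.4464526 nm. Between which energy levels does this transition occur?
n = 8 → n = 1

First, find the photon energy from the wavelength (hc = 1239.84 eV·nm):
E = hc/λ = 1239.84 eV·nm / 1.4464526 nm = 857.15909 eV

The energy levels of O⁷⁺ satisfy E_n = -13.6057 × 8² / n² eV, so an emission n_i → n_f releases
ΔE = 13.6057 × 8² × (1/n_f² − 1/n_i²) eV.

Setting ΔE equal to the photon energy:
1/n_f² − 1/n_i² = 857.15909 / (13.6057 × 8²) = 0.98437499

Since 1/n_i² must be positive, we need 1/n_f² > 0.98437499, i.e. n_f ≤ 1. For each allowed n_f, solve n_i = (1/n_f² − 0.98437499)^(−1/2) and check whether it is a whole number:
  n_f = 1: 1/n_i² = 1.00000000 − 0.98437499 = 0.01562501 → n_i = 8.000  → integer, n_i = 8 ✓

Only n_f = 1 gives an integer upper level, n_i = 8.

The transition is from n = 8 to n = 1 (emission).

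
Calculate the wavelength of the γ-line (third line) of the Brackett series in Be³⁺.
135.3091 nm

The lines of a series are numbered from the longest wavelength (smallest ΔE) outward; the third line is the transition from n = n_f + 3 to n_f.
The Brackett series has all transitions ending at n_f = 4.

For Be³⁺ (Z = 4), the third line (γ-line) is the jump from n = 7 to n = 4:
E_7 = -13.6057 × 4² / 7² = -4.44267755 eV
E_4 = -13.6057 × 4² / 4² = -13.60570000 eV
ΔE = E_7 - E_4 = 9.16302245 eV

λ = hc/E = 1239.84 eV·nm / 9.16302245 eV
λ = 135.3091 nm

This is the γ-line of the Brackett series in Be³⁺.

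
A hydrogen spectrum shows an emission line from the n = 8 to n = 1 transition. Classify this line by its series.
Lyman series

The spectral series in hydrogen are named based on the final (lower) energy level:
- Lyman series: n_final = 1 (ultraviolet)
- Balmer series: n_final = 2 (visible/near-UV)
- Paschen series: n_final = 3 (infrared)
- Brackett series: n_final = 4 (infrared)
- Pfund series: n_final = 5 (far infrared)

Since this transition ends at n = 1, it belongs to the Lyman series.

For reference, this 8 → 1 line has photon energy
ΔE = 13.6057 eV × (1/1² - 1/8²) = 13.393111 eV,
corresponding to wavelength λ = hc/ΔE = 1239.84 eV·nm / 13.393111 eV = 92.5730 nm in the ultraviolet region.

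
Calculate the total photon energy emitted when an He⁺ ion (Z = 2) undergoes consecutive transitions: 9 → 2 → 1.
53.750914 eV

The energy levels of He⁺ are E_n = -13.6057 × 2² / n² eV.

First transition (9 → 2):
ΔE₁ = |E_2 - E_9|
ΔE₁ = |-13.605700000000 - (-0.671886419753)| = 12.933813580 eV

Second transition (2 → 1):
ΔE₂ = |E_1 - E_2|
ΔE₂ = |-54.422800000000 - (-13.605700000000)| = 40.817100000 eV

Total energy released:
E_total = ΔE₁ + ΔE₂ = 12.933813580 + 40.817100000 = 53.750914 eV

Note: This equals the direct transition 9 → 1: 53.750914 eV ✓
Energy is conserved regardless of the path taken.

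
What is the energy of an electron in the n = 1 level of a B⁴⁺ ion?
-340.14 eV

For hydrogen-like ions, the energy levels scale with Z²:
E_n = -13.6057 Z² / n² eV

For B⁴⁺ (Z = 5) at n = 1:
E_1 = -13.6057 × 5² / 1²
E_1 = -13.6057 × 25 / 1
E_1 = -340.1425 / 1
E_1 = -340.14 eV

The energy is 25 times more negative than hydrogen at the same n due to the stronger nuclear charge.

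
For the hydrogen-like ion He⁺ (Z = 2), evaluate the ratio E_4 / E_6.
2.250

Using E_n = -13.6057 Z² / n² eV with Z = 2:

E_4 = -13.6057 × 2² / 4² = -54.4228 / 16 = -3.401425000 eV
E_6 = -13.6057 × 2² / 6² = -54.4228 / 36 = -1.511744444 eV

The ratio is:
E_4/E_6 = (-3.401425000) / (-1.511744444)
E_4/E_6 = (-54.4228/16) / (-54.4228/36)
E_4/E_6 = 36/16
E_4/E_6 = 2.250
(Note: the Z² factors cancel in the ratio.)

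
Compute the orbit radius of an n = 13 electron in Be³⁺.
2.23577 nm (or 22.35774 Å)

The Bohr radius formula is:
r_n = n² a₀ / Z

where a₀ = 0.05291772 nm is the Bohr radius.

For Be³⁺ (Z = 4) at n = 13:
r_13 = 13² × 0.05291772 nm / 4
r_13 = 169 × 0.05291772 nm / 4
r_13 = 8.943095 nm / 4
r_13 = 2.23577 nm

The electron orbits at approximately 2.23577 nm from the nucleus.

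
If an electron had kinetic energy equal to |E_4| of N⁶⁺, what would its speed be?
3.828e+06 m/s (or 1.277037% of c)

The binding energy at n = 4 for N⁶⁺ is:
E_4 = -13.6057 × 7²/4² = -41.66745625 eV
|E_4| = 41.66745625 eV

Convert to Joules:
KE = 41.66745625 eV × (1.602177 × 10⁻¹⁹ J/eV) = 6.67586e-18 J

Using KE = ½mv²:
v = √(2·KE/m_e)
v = √(2 × 6.67586e-18 J / 9.10938 × 10⁻³¹ kg)
v = 3.828e+06 m/s

This is approximately 1.277037% the speed of light.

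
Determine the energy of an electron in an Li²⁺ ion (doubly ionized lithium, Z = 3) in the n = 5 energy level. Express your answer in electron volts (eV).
-4.898 eV

The energy levels of a hydrogen-like atom are given by:
E_n = -13.6057 Z² / n² eV  (with Z = 3 for Li²⁺)

For n = 5:
E_5 = -13.6057 × 3² / 5²
E_5 = -13.6057 × 9 / 25
E_5 = -4.898 eV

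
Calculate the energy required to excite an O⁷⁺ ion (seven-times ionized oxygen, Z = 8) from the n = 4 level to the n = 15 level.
50.553 eV

The energy levels of a hydrogen-like atom are E_n = -13.6057 Z² eV / n².

Energy at n = 4: E_4 = -13.6057 × 8² / 4² = -54.422800 eV
Energy at n = 15: E_15 = -13.6057 × 8² / 15² = -3.870066 eV

The excitation energy is the difference:
ΔE = E_15 - E_4
ΔE = -3.870066 - (-54.422800)
ΔE = 50.553 eV

Since this is positive, energy must be absorbed (photon absorption).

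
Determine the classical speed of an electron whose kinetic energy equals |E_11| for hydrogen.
1.9888e+05 m/s (or 0.0663% of c)

The binding energy at n = 11 for hydrogen is:
E_11 = -13.6057/11² = -0.11244380 eV
|E_11| = 0.11244380 eV

Convert to Joules:
KE = 0.11244380 eV × (1.602177 × 10⁻¹⁹ J/eV) = 1.801549e-20 J

Using KE = ½mv²:
v = √(2·KE/m_e)
v = √(2 × 1.801549e-20 J / 9.10938 × 10⁻³¹ kg)
v = 1.9888e+05 m/s

This is approximately 0.0663% the speed of light.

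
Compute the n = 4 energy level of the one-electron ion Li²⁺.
-7.65 eV

For hydrogen-like ions, the energy levels scale with Z²:
E_n = -13.6057 Z² / n² eV

For Li²⁺ (Z = 3) at n = 4:
E_4 = -13.6057 × 3² / 4²
E_4 = -13.6057 × 9 / 16
E_4 = -122.4513 / 16
E_4 = -7.65 eV

The energy is 9 times more negative than hydrogen at the same n due to the stronger nuclear charge.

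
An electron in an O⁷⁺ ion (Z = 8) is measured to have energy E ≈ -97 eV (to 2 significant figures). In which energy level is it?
n = 3

The exact energy levels follow E_n = -13.6057 Z² / n² eV with Z = 8.

The measured value (-97 eV) is reported to only 2 significant figures, so we must test candidate n values and see which one matches to that precision.

Candidate energies:
  n = 1:  E = -13.6057 × 8² / 1² = -870.76480 eV
  n = 2:  E = -13.6057 × 8² / 2² = -217.69120 eV
  n = 3:  E = -13.6057 × 8² / 3² = -96.75164 eV  ← matches
  n = 4:  E = -13.6057 × 8² / 4² = -54.42280 eV
  n = 5:  E = -13.6057 × 8² / 5² = -34.83059 eV

Checking against the measurement of -97 eV (2 sig figs), only n = 3 agrees:
E_3 = -96.75164 eV, which rounds to -97 eV ✓

Therefore n = 3.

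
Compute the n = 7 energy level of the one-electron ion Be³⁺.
-4.4427 eV

For hydrogen-like ions, the energy levels scale with Z²:
E_n = -13.6057 Z² / n² eV

For Be³⁺ (Z = 4) at n = 7:
E_7 = -13.6057 × 4² / 7²
E_7 = -13.6057 × 16 / 49
E_7 = -217.6912 / 49
E_7 = -4.4427 eV

The energy is 16 times more negative than hydrogen at the same n due to the stronger nuclear charge.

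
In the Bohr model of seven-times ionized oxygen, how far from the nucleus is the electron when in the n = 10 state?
0.6615 nm (or 6.6147 Å)

The Bohr radius formula is:
r_n = n² a₀ / Z

where a₀ = 0.0529177 nm is the Bohr radius.

For O⁷⁺ (Z = 8) at n = 10:
r_10 = 10² × 0.0529177 nm / 8
r_10 = 100 × 0.0529177 nm / 8
r_10 = 5.29177 nm / 8
r_10 = 0.6615 nm

The electron orbits at approximately 0.6615 nm from the nucleus.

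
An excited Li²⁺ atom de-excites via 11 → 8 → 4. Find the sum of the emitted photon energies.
6.64 eV

The energy levels of Li²⁺ are E_n = -13.6057 × 3² / n² eV.

First transition (11 → 8):
ΔE₁ = |E_8 - E_11|
ΔE₁ = |-1.91330156 - (-1.01199421)| = 0.90131 eV

Second transition (8 → 4):
ΔE₂ = |E_4 - E_8|
ΔE₂ = |-7.65320625 - (-1.91330156)| = 5.73990 eV

Total energy released:
E_total = ΔE₁ + ΔE₂ = 0.90131 + 5.73990 = 6.64 eV

Note: This equals the direct transition 11 → 4: 6.64 eV ✓
Energy is conserved regardless of the path taken.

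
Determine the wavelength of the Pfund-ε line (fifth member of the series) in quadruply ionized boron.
121.5020 nm

The lines of a series are numbered from the longest wavelength (smallest ΔE) outward; the fifth line is the transition from n = n_f + 5 to n_f.
The Pfund series has all transitions ending at n_f = 5.

For B⁴⁺ (Z = 5), the fifth line (ε-line) is the jump from n = 10 to n = 5:
E_10 = -13.6057 × 5² / 10² = -3.4014250 eV
E_5 = -13.6057 × 5² / 5² = -13.6057000 eV
ΔE = E_10 - E_5 = 10.2042750 eV

λ = hc/E = 1239.84 eV·nm / 10.2042750 eV
λ = 121.5020 nm

This is the ε-line of the Pfund series in B⁴⁺.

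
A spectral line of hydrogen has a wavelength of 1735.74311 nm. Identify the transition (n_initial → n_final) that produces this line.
n = 10 → n = 4

First, find the photon energy from the wavelength (hc = 1239.84 eV·nm):
E = hc/λ = 1239.84 eV·nm / 1735.74311 nm = 0.71429925 eV

The energy levels of hydrogen satisfy E_n = -13.6057 / n² eV, so an emission n_i → n_f releases
ΔE = 13.6057 × (1/n_f² − 1/n_i²) eV.

Setting ΔE equal to the photon energy:
1/n_f² − 1/n_i² = 0.71429925 / 13.6057 = 0.052500000

Since 1/n_i² must be positive, we need 1/n_f² > 0.052500000, i.e. n_f ≤ 4. For each allowed n_f, solve n_i = (1/n_f² − 0.052500000)^(−1/2) and check whether it is a whole number:
  n_f = 1: 1/n_i² = 1.000000000 − 0.052500000 = 0.947500000 → n_i = 1.027  (not an integer) ✗
  n_f = 2: 1/n_i² = 0.250000000 − 0.052500000 = 0.197500000 → n_i = 2.250  (not an integer) ✗
  n_f = 3: 1/n_i² = 0.111111111 − 0.052500000 = 0.058611111 → n_i = 4.131  (not an integer) ✗
  n_f = 4: 1/n_i² = 0.062500000 − 0.052500000 = 0.010000000 → n_i = 10.000  → integer, n_i = 10 ✓

Only n_f = 4 gives an integer upper level, n_i = 10.

The transition is from n = 10 to n = 4 (emission).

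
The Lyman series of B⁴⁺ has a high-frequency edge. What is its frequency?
8.22e+16 Hz

The series limit corresponds to the transition from n = ∞ to n = 1.
This is the highest energy (shortest wavelength) transition in the Lyman series.

E_∞ = 0 eV
E_1 = -13.6057 × 5² / 1² = -340.14250 eV

Energy at series limit:
ΔE = E_∞ - E_1 = 0 - (-340.14250) = 340.14250 eV
E = 340.14250 eV × (1.602177 × 10⁻¹⁹ J/eV) = 5.4497e-17 J
f = E/h = 5.4497e-17 J / (6.62607 × 10⁻³⁴ J·s) = 8.22e+16 Hz

This energy equals the ionization energy from the n = 1 state of B⁴⁺.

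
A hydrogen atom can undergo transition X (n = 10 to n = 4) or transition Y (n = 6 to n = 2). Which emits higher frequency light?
6 → 2

Calculate the energy for each transition:

Transition 10 → 4:
ΔE₁ = |E_4 - E_10| = |-13.6057/4² - (-13.6057/10²)|
ΔE₁ = |-0.85035625 - (-0.13605700)| = 0.71430 eV

Transition 6 → 2:
ΔE₂ = |E_2 - E_6| = |-13.6057/2² - (-13.6057/6²)|
ΔE₂ = |-3.40142500 - (-0.37793611)| = 3.02349 eV

Since 3.02349 eV > 0.71430 eV, the transition 6 → 2 emits the more energetic photon.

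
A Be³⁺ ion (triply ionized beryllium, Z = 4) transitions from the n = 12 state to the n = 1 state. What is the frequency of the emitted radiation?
5.22720e+16 Hz

First, find the transition energy:
E_12 = -13.6057 × 4² / 12² = -1.51174444 eV
E_1 = -13.6057 × 4² / 1² = -217.69120000 eV
|ΔE| = |E_1 - E_12| = 216.17945556 eV

Convert to Joules: E = 216.17945556 eV × (1.602177 × 10⁻¹⁹ J/eV) = 3.4635775e-17 J

Using E = hf:
f = E/h = 3.4635775e-17 J / (6.62607 × 10⁻³⁴ J·s)
f = 5.22720e+16 Hz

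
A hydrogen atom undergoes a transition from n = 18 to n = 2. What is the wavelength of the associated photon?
369.06 nm

First, find the transition energy using E_n = -13.6057 / n² eV:
E_18 = -13.6057 / 18² = -0.041993 eV
E_2 = -13.6057 / 2² = -3.401425 eV

Photon energy: |ΔE| = |E_2 - E_18| = 3.359432 eV

Convert to wavelength using E = hc/λ with hc = 1239.84 eV·nm:
λ = hc/E = 1239.84 eV·nm / 3.359432 eV
λ = 369.06 nm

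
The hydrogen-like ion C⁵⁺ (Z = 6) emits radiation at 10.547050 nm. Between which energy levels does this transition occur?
n = 10 → n = 2

First, find the photon energy from the wavelength (hc = 1239.84 eV·nm):
E = hc/λ = 1239.84 eV·nm / 10.547050 nm = 117.55325 eV

The energy levels of C⁵⁺ satisfy E_n = -13.6057 × 6² / n² eV, so an emission n_i → n_f releases
ΔE = 13.6057 × 6² × (1/n_f² − 1/n_i²) eV.

Setting ΔE equal to the photon energy:
1/n_f² − 1/n_i² = 117.55325 / (13.6057 × 6²) = 0.24000000

Since 1/n_i² must be positive, we need 1/n_f² > 0.24000000, i.e. n_f ≤ 2. For each allowed n_f, solve n_i = (1/n_f² − 0.24000000)^(−1/2) and check whether it is a whole number:
  n_f = 1: 1/n_i² = 1.00000000 − 0.24000000 = 0.76000000 → n_i = 1.147  (not an integer) ✗
  n_f = 2: 1/n_i² = 0.25000000 − 0.24000000 = 0.01000000 → n_i = 10.000  → integer, n_i = 10 ✓

Only n_f = 2 gives an integer upper level, n_i = 10.

The transition is from n = 10 to n = 2 (emission).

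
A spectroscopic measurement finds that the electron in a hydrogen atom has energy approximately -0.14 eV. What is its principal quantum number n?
n = 10

The exact energy levels follow E_n = -13.6057 eV / n².

The measured value (-0.14 eV) is reported to only 2 significant figures, so we must test candidate n values and see which one matches to that precision.

Candidate energies:
  n = 8:  E = -13.6057/8² = -0.21259 eV
  n = 9:  E = -13.6057/9² = -0.16797 eV
  n = 10:  E = -13.6057/10² = -0.13606 eV  ← matches
  n = 11:  E = -13.6057/11² = -0.11244 eV
  n = 12:  E = -13.6057/12² = -0.09448 eV

Checking against the measurement of -0.14 eV (2 sig figs), only n = 10 agrees:
E_10 = -0.13606 eV, which rounds to -0.14 eV ✓

Therefore n = 10.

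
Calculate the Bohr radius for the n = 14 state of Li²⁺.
3.4573 nm (or 34.5729 Å)

The Bohr radius formula is:
r_n = n² a₀ / Z

where a₀ = 0.0529177 nm is the Bohr radius.

For Li²⁺ (Z = 3) at n = 14:
r_14 = 14² × 0.0529177 nm / 3
r_14 = 196 × 0.0529177 nm / 3
r_14 = 10.37187 nm / 3
r_14 = 3.4573 nm

The electron orbits at approximately 3.4573 nm from the nucleus.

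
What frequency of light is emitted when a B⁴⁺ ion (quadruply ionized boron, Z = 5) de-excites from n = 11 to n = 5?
2.61e+15 Hz

First, find the transition energy:
E_11 = -13.6057 × 5² / 11² = -2.81110 eV
E_5 = -13.6057 × 5² / 5² = -13.60570 eV
|ΔE| = |E_5 - E_11| = 10.79460 eV

Convert to Joules: E = 10.79460 eV × (1.602177 × 10⁻¹⁹ J/eV) = 1.7295e-18 J

Using E = hf:
f = E/h = 1.7295e-18 J / (6.62607 × 10⁻³⁴ J·s)
f = 2.61e+15 Hz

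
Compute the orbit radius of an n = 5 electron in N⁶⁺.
0.1890 nm (or 1.8899 Å)

The Bohr radius formula is:
r_n = n² a₀ / Z

where a₀ = 0.0529177 nm is the Bohr radius.

For N⁶⁺ (Z = 7) at n = 5:
r_5 = 5² × 0.0529177 nm / 7
r_5 = 25 × 0.0529177 nm / 7
r_5 = 1.32294 nm / 7
r_5 = 0.1890 nm

The electron orbits at approximately 0.1890 nm from the nucleus.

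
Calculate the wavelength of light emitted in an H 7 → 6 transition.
12365.167 nm

First, find the transition energy using E_n = -13.6057 / n² eV:
E_7 = -13.6057 / 7² = -0.2776673469 eV
E_6 = -13.6057 / 6² = -0.3779361111 eV

Photon energy: |ΔE| = |E_6 - E_7| = 0.1002687642 eV

Convert to wavelength using E = hc/λ with hc = 1239.84 eV·nm:
λ = hc/E = 1239.84 eV·nm / 0.1002687642 eV
λ = 12365.167 nm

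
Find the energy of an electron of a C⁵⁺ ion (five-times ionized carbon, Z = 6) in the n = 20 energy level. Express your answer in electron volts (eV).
-1.22 eV

The energy levels of a hydrogen-like atom are given by:
E_n = -13.6057 Z² / n² eV  (with Z = 6 for C⁵⁺)

For n = 20:
E_20 = -13.6057 × 6² / 20²
E_20 = -13.6057 × 36 / 400
E_20 = -1.22 eV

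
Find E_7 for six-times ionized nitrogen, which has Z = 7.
-13.60570 eV

For hydrogen-like ions, the energy levels scale with Z²:
E_n = -13.6057 Z² / n² eV

For N⁶⁺ (Z = 7) at n = 7:
E_7 = -13.6057 × 7² / 7²
E_7 = -13.6057 × 49 / 49
E_7 = -666.6793 / 49
E_7 = -13.60570 eV

The energy is 49 times more negative than hydrogen at the same n due to the stronger nuclear charge.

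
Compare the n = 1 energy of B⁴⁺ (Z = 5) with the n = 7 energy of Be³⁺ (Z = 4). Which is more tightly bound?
B⁴⁺ at n = 1 (E = -340.14 eV)

Using E_n = -13.6057 Z² / n² eV:

B⁴⁺ (Z = 5) at n = 1:
E = -13.6057 × 5² / 1² = -13.6057 × 25 / 1 = -340.14250 eV

Be³⁺ (Z = 4) at n = 7:
E = -13.6057 × 4² / 7² = -13.6057 × 16 / 49 = -4.44268 eV

Since -340.14250 eV < -4.44268 eV,
B⁴⁺ at n = 1 is more tightly bound (requires more energy to ionize).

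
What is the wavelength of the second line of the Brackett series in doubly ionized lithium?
291.60484 nm

The lines of a series are numbered from the longest wavelength (smallest ΔE) outward; the second line is the transition from n = n_f + 2 to n_f.
The Brackett series has all transitions ending at n_f = 4.

For Li²⁺ (Z = 3), the second line (β-line) is the jump from n = 6 to n = 4:
E_6 = -13.6057 × 3² / 6² = -3.401425000 eV
E_4 = -13.6057 × 3² / 4² = -7.653206250 eV
ΔE = E_6 - E_4 = 4.251781250 eV

λ = hc/E = 1239.84 eV·nm / 4.251781250 eV
λ = 291.60484 nm

This is the β-line of the Brackett series in Li²⁺.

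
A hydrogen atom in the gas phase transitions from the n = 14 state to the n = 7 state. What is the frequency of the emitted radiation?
5.0355e+13 Hz

First, find the transition energy:
E_14 = -13.6057 / 14² = -0.06941684 eV
E_7 = -13.6057 / 7² = -0.27766735 eV
|ΔE| = |E_7 - E_14| = 0.20825051 eV

Convert to Joules: E = 0.20825051 eV × (1.602177 × 10⁻¹⁹ J/eV) = 3.336542e-20 J

Using E = hf:
f = E/h = 3.336542e-20 J / (6.62607 × 10⁻³⁴ J·s)
f = 5.0355e+13 Hz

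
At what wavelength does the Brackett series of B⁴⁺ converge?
58.32 nm

The series limit corresponds to the transition from n = ∞ to n = 4.
This is the highest energy (shortest wavelength) transition in the Brackett series.

E_∞ = 0 eV
E_4 = -13.6057 × 5² / 4² = -21.2589 eV

Energy at series limit:
ΔE = E_∞ - E_4 = 0 - (-21.2589) = 21.2589 eV
λ = hc/E = 1239.84 eV·nm / 21.2589 eV = 58.32 nm

This energy equals the ionization energy from the n = 4 state of B⁴⁺.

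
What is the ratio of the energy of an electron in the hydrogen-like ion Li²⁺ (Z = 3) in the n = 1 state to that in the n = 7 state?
49.00000

Using E_n = -13.6057 Z² / n² eV with Z = 3:

E_1 = -13.6057 × 3² / 1² = -122.4513 / 1 = -122.45130000000 eV
E_7 = -13.6057 × 3² / 7² = -122.4513 / 49 = -2.49900612245 eV

The ratio is:
E_1/E_7 = (-122.45130000000) / (-2.49900612245)
E_1/E_7 = (-122.4513/1) / (-122.4513/49)
E_1/E_7 = 49/1
E_1/E_7 = 49.00000
(Note: the Z² factors cancel in the ratio.)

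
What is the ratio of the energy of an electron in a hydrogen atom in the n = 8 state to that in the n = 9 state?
1.265625

Using E_n = -13.6057 Z² / n² eV with Z = 1:

E_8 = -13.6057 / 8² = -13.6057 / 64 = -0.2125890625 eV
E_9 = -13.6057 / 9² = -13.6057 / 81 = -0.1679716049 eV

The ratio is:
E_8/E_9 = (-0.2125890625) / (-0.1679716049)
E_8/E_9 = (-13.6057/64) / (-13.6057/81)
E_8/E_9 = 81/64
E_8/E_9 = 1.265625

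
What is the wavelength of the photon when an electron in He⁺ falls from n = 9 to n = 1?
23.0664 nm

First, find the transition energy using E_n = -13.6057 Z² / n² eV:
E_9 = -13.6057 × 2² / 9² = -0.671886 eV
E_1 = -13.6057 × 2² / 1² = -54.422800 eV

Photon energy: |ΔE| = |E_1 - E_9| = 53.750914 eV

Convert to wavelength using E = hc/λ with hc = 1239.84 eV·nm:
λ = hc/E = 1239.84 eV·nm / 53.750914 eV
λ = 23.0664 nm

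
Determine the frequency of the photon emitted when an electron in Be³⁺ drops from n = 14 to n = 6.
1.19359e+15 Hz

First, find the transition energy:
E_14 = -13.6057 × 4² / 14² = -1.11066939 eV
E_6 = -13.6057 × 4² / 6² = -6.04697778 eV
|ΔE| = |E_6 - E_14| = 4.93630839 eV

Convert to Joules: E = 4.93630839 eV × (1.602177 × 10⁻¹⁹ J/eV) = 7.9088398e-19 J

Using E = hf:
f = E/h = 7.9088398e-19 J / (6.62607 × 10⁻³⁴ J·s)
f = 1.19359e+15 Hz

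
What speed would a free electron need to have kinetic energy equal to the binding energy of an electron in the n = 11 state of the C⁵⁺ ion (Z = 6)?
1.1933e+06 m/s (or 0.40% of c)

The binding energy at n = 11 for C⁵⁺ is:
E_11 = -13.6057 × 6²/11² = -4.0479769 eV
|E_11| = 4.0479769 eV

Convert to Joules:
KE = 4.0479769 eV × (1.602177 × 10⁻¹⁹ J/eV) = 6.485575e-19 J

Using KE = ½mv²:
v = √(2·KE/m_e)
v = √(2 × 6.485575e-19 J / 9.10938 × 10⁻³¹ kg)
v = 1.1933e+06 m/s

This is approximately 0.40% the speed of light.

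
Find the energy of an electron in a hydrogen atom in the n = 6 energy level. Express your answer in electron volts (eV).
-0.37794 eV

The energy levels of a hydrogen-like atom are given by:
E_n = -13.6057 eV / n²

For n = 6:
E_6 = -13.6057 eV / 6²
E_6 = -13.6057 eV / 36
E_6 = -0.37794 eV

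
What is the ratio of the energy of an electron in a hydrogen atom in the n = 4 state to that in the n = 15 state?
14.0625

Using E_n = -13.6057 Z² / n² eV with Z = 1:

E_4 = -13.6057 / 4² = -13.6057 / 16 = -0.850356250 eV
E_15 = -13.6057 / 15² = -13.6057 / 225 = -0.060469778 eV

The ratio is:
E_4/E_15 = (-0.850356250) / (-0.060469778)
E_4/E_15 = (-13.6057/16) / (-13.6057/225)
E_4/E_15 = 225/16
E_4/E_15 = 14.0625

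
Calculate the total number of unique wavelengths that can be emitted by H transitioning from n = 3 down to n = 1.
3

The electron can occupy levels n = 1, 2, ..., 3 during de-excitation — that is m = 3 - 1 + 1 = 3 distinct levels.

The number of distinct spectral lines equals the number of ways to choose 2 of these m levels (each pair gives one possible emission transition):

Number of lines = m(m-1)/2 = 3×2/2 = 3

These correspond to all possible transitions between the 3 levels:
3 → 2, 3 → 1, 2 → 1

Each transition produces a photon with a unique energy (and thus wavelength). This count does not depend on Z.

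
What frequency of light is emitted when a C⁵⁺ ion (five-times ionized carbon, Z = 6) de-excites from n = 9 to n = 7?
9.5488e+14 Hz

First, find the transition energy:
E_9 = -13.6057 × 6² / 9² = -6.04697778 eV
E_7 = -13.6057 × 6² / 7² = -9.99602449 eV
|ΔE| = |E_7 - E_9| = 3.94904671 eV

Convert to Joules: E = 3.94904671 eV × (1.602177 × 10⁻¹⁹ J/eV) = 6.327072e-19 J

Using E = hf:
f = E/h = 6.327072e-19 J / (6.62607 × 10⁻³⁴ J·s)
f = 9.5488e+14 Hz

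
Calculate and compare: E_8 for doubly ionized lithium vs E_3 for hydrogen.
Li²⁺ at n = 8 (E = -1.913302 eV)

Using E_n = -13.6057 Z² / n² eV:

Li²⁺ (Z = 3) at n = 8:
E = -13.6057 × 3² / 8² = -13.6057 × 9 / 64 = -1.913301563 eV

H (Z = 1) at n = 3:
E = -13.6057 × 1² / 3² = -13.6057 × 1 / 9 = -1.511744444 eV

Since -1.913301563 eV < -1.511744444 eV,
Li²⁺ at n = 8 is more tightly bound (requires more energy to ionize).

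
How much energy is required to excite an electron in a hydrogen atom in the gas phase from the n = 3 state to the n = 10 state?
1.3757 eV

The energy levels of a hydrogen-like atom are E_n = -13.6057 eV / n².

Energy at n = 3: E_3 = -13.6057 / 3² = -1.5117444 eV
Energy at n = 10: E_10 = -13.6057 / 10² = -0.1360570 eV

The excitation energy is the difference:
ΔE = E_10 - E_3
ΔE = -0.1360570 - (-1.5117444)
ΔE = 1.3757 eV

Since this is positive, energy must be absorbed (photon absorption).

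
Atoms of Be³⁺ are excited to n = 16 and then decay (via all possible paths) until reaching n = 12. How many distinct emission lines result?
10

The electron can occupy levels n = 12, 13, ..., 16 during de-excitation — that is m = 16 - 12 + 1 = 5 distinct levels.

The number of distinct spectral lines equals the number of ways to choose 2 of these m levels (each pair gives one possible emission transition):

Number of lines = m(m-1)/2 = 5×4/2 = 10

These correspond to all possible transitions between the 5 levels:
16 → 15, 16 → 14, 16 → 13, 16 → 12, 15 → 14, 15 → 13, 15 → 12, 14 → 13...

Each transition produces a photon with a unique energy (and thus wavelength). This count does not depend on Z.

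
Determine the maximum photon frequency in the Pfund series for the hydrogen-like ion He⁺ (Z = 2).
5.26375e+14 Hz

The series limit corresponds to the transition from n = ∞ to n = 5.
This is the highest energy (shortest wavelength) transition in the Pfund series.

E_∞ = 0 eV
E_5 = -13.6057 × 2² / 5² = -2.17691200 eV

Energy at series limit:
ΔE = E_∞ - E_5 = 0 - (-2.17691200) = 2.17691200 eV
E = 2.17691200 eV × (1.602177 × 10⁻¹⁹ J/eV) = 3.4877983e-19 J
f = E/h = 3.4877983e-19 J / (6.62607 × 10⁻³⁴ J·s) = 5.26375e+14 Hz

This energy equals the ionization energy from the n = 5 state of He⁺.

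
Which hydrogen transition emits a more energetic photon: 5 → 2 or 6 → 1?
6 → 1

Calculate the energy for each transition:

Transition 5 → 2:
ΔE₁ = |E_2 - E_5| = |-13.6057/2² - (-13.6057/5²)|
ΔE₁ = |-3.40142500 - (-0.54422800)| = 2.85720 eV

Transition 6 → 1:
ΔE₂ = |E_1 - E_6| = |-13.6057/1² - (-13.6057/6²)|
ΔE₂ = |-13.60570000 - (-0.37793611)| = 13.22776 eV

Since 13.22776 eV > 2.85720 eV, the transition 6 → 1 emits the more energetic photon.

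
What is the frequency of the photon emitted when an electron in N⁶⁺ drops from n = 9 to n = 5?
4.458e+15 Hz

First, find the transition energy:
E_9 = -13.6057 × 7² / 9² = -8.23060864 eV
E_5 = -13.6057 × 7² / 5² = -26.66717200 eV
|ΔE| = |E_5 - E_9| = 18.43656336 eV

Convert to Joules: E = 18.43656336 eV × (1.602177 × 10⁻¹⁹ J/eV) = 2.95386e-18 J

Using E = hf:
f = E/h = 2.95386e-18 J / (6.62607 × 10⁻³⁴ J·s)
f = 4.458e+15 Hz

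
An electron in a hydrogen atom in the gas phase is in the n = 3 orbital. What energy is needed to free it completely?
1.51 eV

The ionization energy is the energy needed to remove the electron completely (n → ∞).

For hydrogen, E_n = -13.6057 eV / n².

At n = 3: E_3 = -13.6057 / 3² = -1.51174 eV
At n = ∞: E_∞ = 0 eV

Ionization energy = E_∞ - E_3 = 0 - (-1.51174) = 1.51174 eV
Ionization energy ≈ 1.51 eV

This is also called the binding energy of the electron in state n = 3.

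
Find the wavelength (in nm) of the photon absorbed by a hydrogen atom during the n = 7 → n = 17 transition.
5376.84 nm

First, find the transition energy using E_n = -13.6057 / n² eV:
E_7 = -13.6057 / 7² = -0.27766735 eV
E_17 = -13.6057 / 17² = -0.04707855 eV

Photon energy: |ΔE| = |E_17 - E_7| = 0.23058880 eV

Convert to wavelength using E = hc/λ with hc = 1239.84 eV·nm:
λ = hc/E = 1239.84 eV·nm / 0.23058880 eV
λ = 5376.84 nm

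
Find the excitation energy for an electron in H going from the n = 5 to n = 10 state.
0.408 eV

The energy levels of a hydrogen-like atom are E_n = -13.6057 eV / n².

Energy at n = 5: E_5 = -13.6057 / 5² = -0.544228 eV
Energy at n = 10: E_10 = -13.6057 / 10² = -0.136057 eV

The excitation energy is the difference:
ΔE = E_10 - E_5
ΔE = -0.136057 - (-0.544228)
ΔE = 0.408 eV

Since this is positive, energy must be absorbed (photon absorption).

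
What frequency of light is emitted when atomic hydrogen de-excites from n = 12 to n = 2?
8.00e+14 Hz

First, find the transition energy:
E_12 = -13.6057 / 12² = -0.094484 eV
E_2 = -13.6057 / 2² = -3.401425 eV
|ΔE| = |E_2 - E_12| = 3.306941 eV

Convert to Joules: E = 3.306941 eV × (1.602177 × 10⁻¹⁹ J/eV) = 5.2983e-19 J

Using E = hf:
f = E/h = 5.2983e-19 J / (6.62607 × 10⁻³⁴ J·s)
f = 8.00e+14 Hz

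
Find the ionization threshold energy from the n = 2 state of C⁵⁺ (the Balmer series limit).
122.451300 eV

The series limit corresponds to the transition from n = ∞ to n = 2.
This is the highest energy (shortest wavelength) transition in the Balmer series.

E_∞ = 0 eV
E_2 = -13.6057 × 6² / 2² = -122.451300 eV

Energy at series limit:
ΔE = E_∞ - E_2 = 0 - (-122.451300) = 122.451300 eV

This energy equals the ionization energy from the n = 2 state of C⁵⁺.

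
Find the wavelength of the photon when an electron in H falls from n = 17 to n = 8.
7491.00 nm

First, find the transition energy using E_n = -13.6057 / n² eV:
E_17 = -13.6057 / 17² = -0.04707855 eV
E_8 = -13.6057 / 8² = -0.21258906 eV

Photon energy: |ΔE| = |E_8 - E_17| = 0.16551051 eV

Convert to wavelength using E = hc/λ with hc = 1239.84 eV·nm:
λ = hc/E = 1239.84 eV·nm / 0.16551051 eV
λ = 7491.00 nm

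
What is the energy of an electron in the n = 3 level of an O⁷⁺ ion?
-96.75164 eV

For hydrogen-like ions, the energy levels scale with Z²:
E_n = -13.6057 Z² / n² eV

For O⁷⁺ (Z = 8) at n = 3:
E_3 = -13.6057 × 8² / 3²
E_3 = -13.6057 × 64 / 9
E_3 = -870.7648 / 9
E_3 = -96.75164 eV

The energy is 64 times more negative than hydrogen at the same n due to the stronger nuclear charge.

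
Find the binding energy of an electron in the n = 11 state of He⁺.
0.449775 eV

The ionization energy is the energy needed to remove the electron completely (n → ∞).

For a hydrogen-like ion with Z = 2, E_n = -13.6057 Z² / n² eV.

At n = 11: E_11 = -13.6057 × 2² / 11² = -0.449775207 eV
At n = ∞: E_∞ = 0 eV

Ionization energy = E_∞ - E_11 = 0 - (-0.449775207) = 0.449775207 eV
Ionization energy ≈ 0.449775 eV

This is also called the binding energy of the electron in state n = 11.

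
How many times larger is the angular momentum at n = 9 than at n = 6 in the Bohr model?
1.5000

In the Bohr model, L_n = nℏ, so the ratio is purely the ratio of quantum numbers:

L_9/L_6 = 9ℏ / 6ℏ = 9/6 = 1.5000

The angular momentum scales linearly with n.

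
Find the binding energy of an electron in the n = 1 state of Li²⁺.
122.45130 eV

The ionization energy is the energy needed to remove the electron completely (n → ∞).

For a hydrogen-like ion with Z = 3, E_n = -13.6057 Z² / n² eV.

At n = 1: E_1 = -13.6057 × 3² / 1² = -122.45130000 eV
At n = ∞: E_∞ = 0 eV

Ionization energy = E_∞ - E_1 = 0 - (-122.45130000) = 122.45130000 eV
Ionization energy ≈ 122.45130 eV

This is also called the binding energy of the electron in state n = 1.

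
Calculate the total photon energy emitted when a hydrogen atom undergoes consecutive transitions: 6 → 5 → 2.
3.02349 eV

The energy levels of hydrogen are E_n = -13.6057 / n² eV.

First transition (6 → 5):
ΔE₁ = |E_5 - E_6|
ΔE₁ = |-0.54422800000 - (-0.37793611111)| = 0.16629189 eV

Second transition (5 → 2):
ΔE₂ = |E_2 - E_5|
ΔE₂ = |-3.40142500000 - (-0.54422800000)| = 2.85719700 eV

Total energy released:
E_total = ΔE₁ + ΔE₂ = 0.16629189 + 2.85719700 = 3.02349 eV

Note: This equals the direct transition 6 → 2: 3.02349 eV ✓
Energy is conserved regardless of the path taken.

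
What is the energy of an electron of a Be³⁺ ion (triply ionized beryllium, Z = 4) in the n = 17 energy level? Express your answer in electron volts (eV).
-0.753257 eV

The energy levels of a hydrogen-like atom are given by:
E_n = -13.6057 Z² / n² eV  (with Z = 4 for Be³⁺)

For n = 17:
E_17 = -13.6057 × 4² / 17²
E_17 = -13.6057 × 16 / 289
E_17 = -0.753257 eV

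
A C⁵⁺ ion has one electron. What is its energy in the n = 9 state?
-6.046978 eV

For hydrogen-like ions, the energy levels scale with Z²:
E_n = -13.6057 Z² / n² eV

For C⁵⁺ (Z = 6) at n = 9:
E_9 = -13.6057 × 6² / 9²
E_9 = -13.6057 × 36 / 81
E_9 = -489.8052 / 81
E_9 = -6.046978 eV

The energy is 36 times more negative than hydrogen at the same n due to the stronger nuclear charge.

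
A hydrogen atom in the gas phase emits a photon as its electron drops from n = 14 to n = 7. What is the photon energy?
0.208251 eV

The energy levels are E_n = -13.6057 eV / n².

Energy at n = 14: E_14 = -13.6057 / 14² = -0.069416837 eV
Energy at n = 7: E_7 = -13.6057 / 7² = -0.277667347 eV

For emission (electron falling to lower state), the photon energy is:
E_photon = E_14 - E_7 = |-0.069416837 - (-0.277667347)|
E_photon = 0.208251 eV

This energy is carried away by the emitted photon.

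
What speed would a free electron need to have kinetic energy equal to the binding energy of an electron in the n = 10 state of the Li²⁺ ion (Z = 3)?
6.5631e+05 m/s (or 0.219% of c)

The binding energy at n = 10 for Li²⁺ is:
E_10 = -13.6057 × 3²/10² = -1.2245130 eV
|E_10| = 1.2245130 eV

Convert to Joules:
KE = 1.2245130 eV × (1.602177 × 10⁻¹⁹ J/eV) = 1.961887e-19 J

Using KE = ½mv²:
v = √(2·KE/m_e)
v = √(2 × 1.961887e-19 J / 9.10938 × 10⁻³¹ kg)
v = 6.5631e+05 m/s

This is approximately 0.219% the speed of light.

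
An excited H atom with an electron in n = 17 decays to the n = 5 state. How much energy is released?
0.49715 eV

The energy levels are E_n = -13.6057 eV / n².

Energy at n = 17: E_17 = -13.6057 / 17² = -0.04707855 eV
Energy at n = 5: E_5 = -13.6057 / 5² = -0.54422800 eV

For emission (electron falling to lower state), the photon energy is:
E_photon = E_17 - E_5 = |-0.04707855 - (-0.54422800)|
E_photon = 0.49715 eV

This energy is carried away by the emitted photon.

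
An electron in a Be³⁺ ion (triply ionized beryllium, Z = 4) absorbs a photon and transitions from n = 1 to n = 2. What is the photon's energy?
163.27 eV

The energy levels of a hydrogen-like atom are E_n = -13.6057 Z² eV / n².

Energy at n = 1: E_1 = -13.6057 × 4² / 1² = -217.69120 eV
Energy at n = 2: E_2 = -13.6057 × 4² / 2² = -54.42280 eV

The excitation energy is the difference:
ΔE = E_2 - E_1
ΔE = -54.42280 - (-217.69120)
ΔE = 163.27 eV

Since this is positive, energy must be absorbed (photon absorption).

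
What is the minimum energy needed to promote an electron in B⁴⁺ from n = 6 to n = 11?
6.63731 eV

The energy levels of a hydrogen-like atom are E_n = -13.6057 Z² eV / n².

Energy at n = 6: E_6 = -13.6057 × 5² / 6² = -9.44840278 eV
Energy at n = 11: E_11 = -13.6057 × 5² / 11² = -2.81109504 eV

The excitation energy is the difference:
ΔE = E_11 - E_6
ΔE = -2.81109504 - (-9.44840278)
ΔE = 6.63731 eV

Since this is positive, energy must be absorbed (photon absorption).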